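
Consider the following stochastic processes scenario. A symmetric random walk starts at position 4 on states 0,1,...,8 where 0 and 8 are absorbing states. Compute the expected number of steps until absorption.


For symmetric RW on 0,...,N with absorbing barriers, E(i) = i*(N-i)
E(4) = 4 * 4 = 16

16


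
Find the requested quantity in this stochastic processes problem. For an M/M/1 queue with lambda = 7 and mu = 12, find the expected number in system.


rho = 7/12 = 0.5833
L = rho/(1-rho)
= 0.5833/0.4167
= 1.4000

1.4000


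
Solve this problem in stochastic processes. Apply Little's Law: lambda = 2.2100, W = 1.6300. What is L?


Little's Law: L = lambda * W
= 2.2100 * 1.6300
= 3.6023

3.6023


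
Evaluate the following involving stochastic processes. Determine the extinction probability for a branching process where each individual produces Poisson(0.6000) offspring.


Since mu = 0.6000 <= 1, extinction probability = 1.

1.0000


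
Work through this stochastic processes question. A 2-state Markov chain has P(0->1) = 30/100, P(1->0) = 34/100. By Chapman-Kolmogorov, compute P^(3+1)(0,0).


P^4 = P^3 * P^1
Computing via matrix multiplication of the transition matrix.
Entry (0,0) of P^4 = 0.5391

0.5391


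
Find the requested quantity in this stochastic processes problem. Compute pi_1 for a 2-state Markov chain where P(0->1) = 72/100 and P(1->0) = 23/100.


Stationary distribution: pi_0 = p10/(p01+p10), pi_1 = p01/(p01+p10)
p01 = 0.7200, p10 = 0.2300
pi_1 = 0.7579

0.7579


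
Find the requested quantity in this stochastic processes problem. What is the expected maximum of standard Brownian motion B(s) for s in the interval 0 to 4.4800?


E(max B(s)) = sqrt(2t/pi)
= sqrt(2*4.4800/pi)
= sqrt(2.8521)
= 1.6888

1.6888


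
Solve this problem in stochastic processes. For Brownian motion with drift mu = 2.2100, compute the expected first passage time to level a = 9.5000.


Expected first passage time = a/mu
= 9.5000/2.2100
= 4.2986

4.2986


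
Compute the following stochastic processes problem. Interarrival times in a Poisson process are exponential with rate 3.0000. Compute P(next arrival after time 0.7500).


P(X > t) = exp(-lambda * t)
= exp(-3.0000 * 0.7500)
= exp(-2.2500) = 0.1054

0.1054


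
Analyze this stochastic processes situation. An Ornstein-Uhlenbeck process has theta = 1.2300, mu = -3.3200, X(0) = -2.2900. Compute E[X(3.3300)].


E[X(t)] = mu + (X(0) - mu)*exp(-theta*t)
= -3.3200 + (-2.2900 - -3.3200)*exp(-1.2300*3.3300)
= -3.3200 + 1.0300 * 0.0166
= -3.3029

-3.3029


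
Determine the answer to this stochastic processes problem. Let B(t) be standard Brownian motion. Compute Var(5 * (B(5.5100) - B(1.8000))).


Var(alpha*(B(t)-B(s))) = alpha^2 * (t-s)
= 5^2 * (5.5100 - 1.8000)
= 25 * 3.7100
= 92.7500

92.7500


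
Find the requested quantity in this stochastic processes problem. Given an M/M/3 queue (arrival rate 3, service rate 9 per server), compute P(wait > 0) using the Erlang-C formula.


a = lambda/mu = 0.3333
rho = a/c = 0.1111
Erlang-C formula applied:
C(c,a) = 0.0050

0.0050


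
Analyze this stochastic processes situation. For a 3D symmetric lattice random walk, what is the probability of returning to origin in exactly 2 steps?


P(return in 2 steps) = P(reverse first step) = 1/(2d)
= 1/6
= 0.1667

0.1667


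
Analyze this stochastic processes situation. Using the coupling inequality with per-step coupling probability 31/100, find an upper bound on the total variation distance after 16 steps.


TV distance bound <= (1-delta)^n
= (1 - 0.3100)^16
= 0.6900^16
= 0.0026

0.0026


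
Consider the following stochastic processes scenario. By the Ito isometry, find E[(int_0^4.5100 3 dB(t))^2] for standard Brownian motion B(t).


By Ito isometry: E[(int f dB)^2] = int f^2 dt
= 3^2 * 4.5100
= 9 * 4.5100 = 40.5900

40.5900


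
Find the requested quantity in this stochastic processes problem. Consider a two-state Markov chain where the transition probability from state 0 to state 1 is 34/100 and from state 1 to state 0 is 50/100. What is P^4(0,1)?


Computing P^4 by matrix multiplication.
P = [[0.6600, 0.3400], [0.5000, 0.5000]]
After raising P to the power 4:
P^4(0,1) = 0.4045

0.4045


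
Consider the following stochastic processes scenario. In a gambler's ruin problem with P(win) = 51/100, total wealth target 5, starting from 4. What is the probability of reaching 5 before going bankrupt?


Gambler's ruin formula:
r = q/p = 0.4900/0.5100 = 0.9608
P(win) = (1 - r^i)/(1 - r^N)
= (1 - 0.9608^4)/(1 - 0.9608^5)
= 0.8157

0.8157


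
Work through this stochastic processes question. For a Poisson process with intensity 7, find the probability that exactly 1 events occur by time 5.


P(N(t)=k) = (lambda*t)^k * exp(-lambda*t) / k!
lambda*t = 35
= 35^1 * exp(-35) / 1!
= 35 * 6.3051e-16 / 1
= 2.2068e-14

2.2068e-14


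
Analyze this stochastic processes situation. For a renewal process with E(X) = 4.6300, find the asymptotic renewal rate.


Long-run renewal rate = 1/E(X)
= 1/4.6300
= 0.2160

0.2160


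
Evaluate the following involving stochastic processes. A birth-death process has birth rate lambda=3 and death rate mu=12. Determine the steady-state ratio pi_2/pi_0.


For birth-death process, pi_n/pi_0 = (lambda/mu)^n
= (3/12)^2
= 0.0625

0.0625


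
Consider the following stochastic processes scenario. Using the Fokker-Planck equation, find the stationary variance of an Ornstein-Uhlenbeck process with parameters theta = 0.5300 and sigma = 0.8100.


Stationary variance = sigma^2 / (2*theta)
= 0.8100^2 / (2*0.5300)
= 0.6561 / 1.0600
= 0.6190

0.6190


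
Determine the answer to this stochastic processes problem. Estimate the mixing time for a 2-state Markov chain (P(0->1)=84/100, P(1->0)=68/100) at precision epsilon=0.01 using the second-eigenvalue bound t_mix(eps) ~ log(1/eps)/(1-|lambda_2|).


lambda_2 = |1 - p01 - p10| = |1 - 0.8400 - 0.6800| = 0.5200
t_mix ~ log(1/eps)/(1 - |lambda_2|)
= log(100)/(1 - 0.5200) = 4.6052/0.4800
= 9.5941

9.5941


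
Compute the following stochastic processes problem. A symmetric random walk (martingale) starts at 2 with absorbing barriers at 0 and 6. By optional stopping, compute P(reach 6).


By optional stopping theorem: E(M at tau) = M(0) = 2
P(hit 6)*6 + P(hit 0)*0 = 2
P(hit 6) = (2 - 0)/(6 - 0) = 1/3 = 0.3333

0.3333


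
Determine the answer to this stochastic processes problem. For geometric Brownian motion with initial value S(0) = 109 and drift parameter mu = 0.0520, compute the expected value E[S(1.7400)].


E[S(t)] = S(0) * exp(mu * t)
= 109 * exp(0.0520 * 1.7400)
= 109 * 1.0947
= 119.3223

119.3223


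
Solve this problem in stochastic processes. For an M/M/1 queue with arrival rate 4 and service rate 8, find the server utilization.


rho = lambda/mu
= 4/8
= 0.5000

0.5000


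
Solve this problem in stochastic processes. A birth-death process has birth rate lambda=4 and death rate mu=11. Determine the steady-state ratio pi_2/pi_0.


For birth-death process, pi_n/pi_0 = (lambda/mu)^n
= (4/11)^2
= 0.1322

0.1322


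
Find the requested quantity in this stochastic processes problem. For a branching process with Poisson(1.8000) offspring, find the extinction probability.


Since mu = 1.8000 > 1, extinction prob q < 1.
Solve s = exp(mu*(s-1)) iteratively.
q = 0.2676

0.2676


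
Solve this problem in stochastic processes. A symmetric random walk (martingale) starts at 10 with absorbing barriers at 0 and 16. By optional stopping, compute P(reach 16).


By optional stopping theorem: E(M at tau) = M(0) = 10
P(hit 16)*16 + P(hit 0)*0 = 10
P(hit 16) = (10 - 0)/(16 - 0) = 5/8 = 0.6250

0.6250


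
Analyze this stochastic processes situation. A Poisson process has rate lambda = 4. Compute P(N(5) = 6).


P(N(t)=k) = (lambda*t)^k * exp(-lambda*t) / k!
lambda*t = 20
= 20^6 * exp(-20) / 6!
= 64000000 * 2.0612e-09 / 720
= 1.8321e-04

1.8321e-04


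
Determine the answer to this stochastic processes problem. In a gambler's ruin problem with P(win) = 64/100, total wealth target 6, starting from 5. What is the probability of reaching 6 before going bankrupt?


Gambler's ruin formula:
r = q/p = 0.3600/0.6400 = 0.5625
P(win) = (1 - r^i)/(1 - r^N)
= (1 - 0.5625^5)/(1 - 0.5625^6)
= 0.9746

0.9746


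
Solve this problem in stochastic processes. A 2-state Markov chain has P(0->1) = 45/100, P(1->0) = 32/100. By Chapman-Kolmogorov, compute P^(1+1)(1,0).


P^2 = P^1 * P^1
Computing via matrix multiplication of the transition matrix.
Entry (1,0) of P^2 = 0.3936

0.3936


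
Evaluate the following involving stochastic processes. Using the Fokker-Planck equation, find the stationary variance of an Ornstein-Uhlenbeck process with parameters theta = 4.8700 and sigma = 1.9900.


Stationary variance = sigma^2 / (2*theta)
= 1.9900^2 / (2*4.8700)
= 3.9601 / 9.7400
= 0.4066

0.4066


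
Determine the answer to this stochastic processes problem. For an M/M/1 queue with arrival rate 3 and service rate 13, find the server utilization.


rho = lambda/mu
= 3/13
= 0.2308

0.2308


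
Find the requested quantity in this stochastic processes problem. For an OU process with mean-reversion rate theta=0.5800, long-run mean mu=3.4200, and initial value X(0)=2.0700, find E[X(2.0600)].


E[X(t)] = mu + (X(0) - mu)*exp(-theta*t)
= 3.4200 + (2.0700 - 3.4200)*exp(-0.5800*2.0600)
= 3.4200 + -1.3500 * 0.3028
= 3.0113

3.0113


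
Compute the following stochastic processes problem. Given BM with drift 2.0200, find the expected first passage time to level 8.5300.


Expected first passage time = a/mu
= 8.5300/2.0200
= 4.2228

4.2228


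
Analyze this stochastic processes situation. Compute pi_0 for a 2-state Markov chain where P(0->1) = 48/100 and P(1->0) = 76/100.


Stationary distribution: pi_0 = p10/(p01+p10), pi_1 = p01/(p01+p10)
p01 = 0.4800, p10 = 0.7600
pi_0 = 0.6129

0.6129


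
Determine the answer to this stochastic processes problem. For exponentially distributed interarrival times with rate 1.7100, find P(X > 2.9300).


P(X > t) = exp(-lambda * t)
= exp(-1.7100 * 2.9300)
= exp(-5.0103) = 0.0067

0.0067


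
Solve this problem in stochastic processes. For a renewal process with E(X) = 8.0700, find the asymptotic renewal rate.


Long-run renewal rate = 1/E(X)
= 1/8.0700
= 0.1239

0.1239


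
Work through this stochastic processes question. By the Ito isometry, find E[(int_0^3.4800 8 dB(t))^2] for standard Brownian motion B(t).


By Ito isometry: E[(int f dB)^2] = int f^2 dt
= 8^2 * 3.4800
= 64 * 3.4800 = 222.7200

222.7200


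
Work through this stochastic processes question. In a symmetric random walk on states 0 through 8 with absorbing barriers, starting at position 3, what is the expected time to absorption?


For symmetric RW on 0,...,N with absorbing barriers, E(i) = i*(N-i)
E(3) = 3 * 5 = 15

15


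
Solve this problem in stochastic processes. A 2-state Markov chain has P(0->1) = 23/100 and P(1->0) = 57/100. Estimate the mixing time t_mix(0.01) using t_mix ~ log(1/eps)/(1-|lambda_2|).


lambda_2 = |1 - p01 - p10| = |1 - 0.2300 - 0.5700| = 0.2000
t_mix ~ log(1/eps)/(1 - |lambda_2|)
= log(100)/(1 - 0.2000) = 4.6052/0.8000
= 5.7565

5.7565


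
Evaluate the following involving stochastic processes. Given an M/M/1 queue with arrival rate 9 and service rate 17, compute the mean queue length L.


rho = 9/17 = 0.5294
L = rho/(1-rho)
= 0.5294/0.4706
= 1.1250

1.1250


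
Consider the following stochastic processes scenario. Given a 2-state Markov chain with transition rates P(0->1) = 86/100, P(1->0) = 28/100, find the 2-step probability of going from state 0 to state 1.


Computing P^2 by matrix multiplication.
P = [[0.1400, 0.8600], [0.2800, 0.7200]]
After raising P to the power 2:
P^2(0,1) = 0.7396

0.7396


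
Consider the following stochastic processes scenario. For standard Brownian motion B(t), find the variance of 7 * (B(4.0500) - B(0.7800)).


Var(alpha*(B(t)-B(s))) = alpha^2 * (t-s)
= 7^2 * (4.0500 - 0.7800)
= 49 * 3.2700
= 160.2300

160.2300


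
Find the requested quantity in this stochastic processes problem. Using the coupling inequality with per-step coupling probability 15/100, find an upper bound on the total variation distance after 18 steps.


TV distance bound <= (1-delta)^n
= (1 - 0.1500)^18
= 0.8500^18
= 0.0536

0.0536


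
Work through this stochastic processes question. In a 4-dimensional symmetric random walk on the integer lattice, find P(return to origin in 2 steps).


P(return in 2 steps) = P(reverse first step) = 1/(2d)
= 1/8
= 0.1250

0.1250


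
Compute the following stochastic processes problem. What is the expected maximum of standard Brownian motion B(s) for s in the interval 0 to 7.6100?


E(max B(s)) = sqrt(2t/pi)
= sqrt(2*7.6100/pi)
= sqrt(4.8447)
= 2.2011

2.2011


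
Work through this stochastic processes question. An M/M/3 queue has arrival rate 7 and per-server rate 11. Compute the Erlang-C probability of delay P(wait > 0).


a = lambda/mu = 0.6364
rho = a/c = 0.2121
Erlang-C formula applied:
C(c,a) = 0.0288

0.0288


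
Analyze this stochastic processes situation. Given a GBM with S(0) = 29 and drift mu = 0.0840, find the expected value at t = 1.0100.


E[S(t)] = S(0) * exp(mu * t)
= 29 * exp(0.0840 * 1.0100)
= 29 * 1.0885
= 31.5677

31.5677


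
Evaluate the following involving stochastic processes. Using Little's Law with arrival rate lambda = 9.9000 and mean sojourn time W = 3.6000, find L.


Little's Law: L = lambda * W
= 9.9000 * 3.6000
= 35.6400

35.6400


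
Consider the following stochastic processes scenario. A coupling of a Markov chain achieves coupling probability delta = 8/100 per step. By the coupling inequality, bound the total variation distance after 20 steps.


TV distance bound <= (1-delta)^n
= (1 - 0.0800)^20
= 0.9200^20
= 0.1887

0.1887


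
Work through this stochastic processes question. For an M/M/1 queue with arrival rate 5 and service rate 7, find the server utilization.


rho = lambda/mu
= 5/7
= 0.7143

0.7143


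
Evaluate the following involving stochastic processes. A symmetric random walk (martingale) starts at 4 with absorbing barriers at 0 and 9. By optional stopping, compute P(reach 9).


By optional stopping theorem: E(M at tau) = M(0) = 4
P(hit 9)*9 + P(hit 0)*0 = 4
P(hit 9) = (4 - 0)/(9 - 0) = 4/9 = 0.4444

0.4444


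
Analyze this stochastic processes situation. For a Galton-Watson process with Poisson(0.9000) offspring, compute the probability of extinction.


Since mu = 0.9000 <= 1, extinction probability = 1.

1.0000


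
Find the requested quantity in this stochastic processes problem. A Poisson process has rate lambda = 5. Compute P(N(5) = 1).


P(N(t)=k) = (lambda*t)^k * exp(-lambda*t) / k!
lambda*t = 25
= 25^1 * exp(-25) / 1!
= 25 * 1.3888e-11 / 1
= 3.4720e-10

3.4720e-10


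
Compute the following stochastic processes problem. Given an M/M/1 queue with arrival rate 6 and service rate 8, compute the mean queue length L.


rho = 6/8 = 0.7500
L = rho/(1-rho)
= 0.7500/0.2500
= 3.0000

3.0000


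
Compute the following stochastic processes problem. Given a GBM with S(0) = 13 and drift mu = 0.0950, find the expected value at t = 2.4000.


E[S(t)] = S(0) * exp(mu * t)
= 13 * exp(0.0950 * 2.4000)
= 13 * 1.2561
= 16.3291

16.3291


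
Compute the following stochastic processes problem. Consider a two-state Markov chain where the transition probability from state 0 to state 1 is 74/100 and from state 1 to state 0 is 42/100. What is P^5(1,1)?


Computing P^5 by matrix multiplication.
P = [[0.2600, 0.7400], [0.4200, 0.5800]]
After raising P to the power 5:
P^5(1,1) = 0.6379

0.6379


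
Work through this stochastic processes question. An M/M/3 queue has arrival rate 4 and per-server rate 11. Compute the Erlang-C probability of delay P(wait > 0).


a = lambda/mu = 0.3636
rho = a/c = 0.1212
Erlang-C formula applied:
C(c,a) = 0.0063

0.0063


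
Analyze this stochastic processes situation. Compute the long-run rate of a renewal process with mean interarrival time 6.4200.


Long-run renewal rate = 1/E(X)
= 1/6.4200
= 0.1558

0.1558


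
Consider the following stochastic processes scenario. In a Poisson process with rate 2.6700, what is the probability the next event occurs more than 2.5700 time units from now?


P(X > t) = exp(-lambda * t)
= exp(-2.6700 * 2.5700)
= exp(-6.8619) = 0.0010

0.0010


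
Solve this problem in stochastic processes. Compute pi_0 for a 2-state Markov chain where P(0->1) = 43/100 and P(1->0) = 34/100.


Stationary distribution: pi_0 = p10/(p01+p10), pi_1 = p01/(p01+p10)
p01 = 0.4300, p10 = 0.3400
pi_0 = 0.4416

0.4416


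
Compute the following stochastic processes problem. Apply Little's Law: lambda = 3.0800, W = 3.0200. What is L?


Little's Law: L = lambda * W
= 3.0800 * 3.0200
= 9.3016

9.3016


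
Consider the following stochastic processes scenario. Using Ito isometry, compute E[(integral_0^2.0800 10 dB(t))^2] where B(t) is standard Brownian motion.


By Ito isometry: E[(int f dB)^2] = int f^2 dt
= 10^2 * 2.0800
= 100 * 2.0800 = 208.0000

208.0000


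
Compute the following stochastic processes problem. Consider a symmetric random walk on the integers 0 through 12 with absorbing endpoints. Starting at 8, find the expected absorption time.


For symmetric RW on 0,...,N with absorbing barriers, E(i) = i*(N-i)
E(8) = 8 * 4 = 32

32


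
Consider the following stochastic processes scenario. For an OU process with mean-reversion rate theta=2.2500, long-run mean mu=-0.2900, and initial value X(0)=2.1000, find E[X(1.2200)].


E[X(t)] = mu + (X(0) - mu)*exp(-theta*t)
= -0.2900 + (2.1000 - -0.2900)*exp(-2.2500*1.2200)
= -0.2900 + 2.3900 * 0.0642
= -0.1364

-0.1364


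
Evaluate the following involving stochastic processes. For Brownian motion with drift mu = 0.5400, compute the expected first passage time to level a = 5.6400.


Expected first passage time = a/mu
= 5.6400/0.5400
= 10.4444

10.4444


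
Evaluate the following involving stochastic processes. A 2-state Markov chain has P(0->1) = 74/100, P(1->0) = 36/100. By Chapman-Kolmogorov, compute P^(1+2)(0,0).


P^3 = P^1 * P^2
Computing via matrix multiplication of the transition matrix.
Entry (0,0) of P^3 = 0.3266

0.3266


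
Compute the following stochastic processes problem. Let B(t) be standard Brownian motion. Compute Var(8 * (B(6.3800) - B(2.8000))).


Var(alpha*(B(t)-B(s))) = alpha^2 * (t-s)
= 8^2 * (6.3800 - 2.8000)
= 64 * 3.5800
= 229.1200

229.1200


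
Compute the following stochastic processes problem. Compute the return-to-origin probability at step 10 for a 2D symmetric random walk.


P = C(10,5)^2 / 4^10
= 252^2 / 1048576
= 63504 / 1048576
= 0.0606

0.0606


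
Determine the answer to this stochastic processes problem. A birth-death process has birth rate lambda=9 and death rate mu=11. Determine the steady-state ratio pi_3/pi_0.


For birth-death process, pi_n/pi_0 = (lambda/mu)^n
= (9/11)^3
= 0.5477

0.5477


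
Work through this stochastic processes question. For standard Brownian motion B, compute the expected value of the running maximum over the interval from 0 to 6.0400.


E(max B(s)) = sqrt(2t/pi)
= sqrt(2*6.0400/pi)
= sqrt(3.8452)
= 1.9609

1.9609


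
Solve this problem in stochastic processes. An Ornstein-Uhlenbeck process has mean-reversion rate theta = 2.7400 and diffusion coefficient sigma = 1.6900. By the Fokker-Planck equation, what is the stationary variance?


Stationary variance = sigma^2 / (2*theta)
= 1.6900^2 / (2*2.7400)
= 2.8561 / 5.4800
= 0.5212

0.5212


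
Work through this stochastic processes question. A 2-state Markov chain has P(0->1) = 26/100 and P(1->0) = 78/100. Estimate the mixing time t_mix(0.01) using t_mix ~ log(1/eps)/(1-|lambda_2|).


lambda_2 = |1 - p01 - p10| = |1 - 0.2600 - 0.7800| = 0.0400
t_mix ~ log(1/eps)/(1 - |lambda_2|)
= log(100)/(1 - 0.0400) = 4.6052/0.9600
= 4.7971

4.7971


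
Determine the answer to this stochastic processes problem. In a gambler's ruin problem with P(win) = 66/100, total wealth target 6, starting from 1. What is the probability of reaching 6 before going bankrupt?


Gambler's ruin formula:
r = q/p = 0.3400/0.6600 = 0.5152
P(win) = (1 - r^i)/(1 - r^N)
= (1 - 0.5152^1)/(1 - 0.5152^6)
= 0.4941

0.4941


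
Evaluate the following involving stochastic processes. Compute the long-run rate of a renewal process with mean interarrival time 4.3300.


Long-run renewal rate = 1/E(X)
= 1/4.3300
= 0.2309

0.2309


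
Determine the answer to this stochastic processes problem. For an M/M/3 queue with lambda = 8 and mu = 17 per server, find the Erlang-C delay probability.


a = lambda/mu = 0.4706
rho = a/c = 0.1569
Erlang-C formula applied:
C(c,a) = 0.0129

0.0129


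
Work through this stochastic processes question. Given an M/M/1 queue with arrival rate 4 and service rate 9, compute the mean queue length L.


rho = 4/9 = 0.4444
L = rho/(1-rho)
= 0.4444/0.5556
= 0.8000

0.8000


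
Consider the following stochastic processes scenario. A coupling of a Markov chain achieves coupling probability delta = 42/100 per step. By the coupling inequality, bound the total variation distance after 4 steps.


TV distance bound <= (1-delta)^n
= (1 - 0.4200)^4
= 0.5800^4
= 0.1132

0.1132


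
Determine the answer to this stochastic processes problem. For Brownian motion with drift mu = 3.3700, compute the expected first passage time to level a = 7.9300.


Expected first passage time = a/mu
= 7.9300/3.3700
= 2.3531

2.3531


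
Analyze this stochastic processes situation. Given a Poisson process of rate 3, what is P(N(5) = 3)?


P(N(t)=k) = (lambda*t)^k * exp(-lambda*t) / k!
lambda*t = 15
= 15^3 * exp(-15) / 3!
= 3375 * 3.0590e-07 / 6
= 1.7207e-04

1.7207e-04


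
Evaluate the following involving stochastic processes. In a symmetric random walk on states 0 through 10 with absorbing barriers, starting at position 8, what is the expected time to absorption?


For symmetric RW on 0,...,N with absorbing barriers, E(i) = i*(N-i)
E(8) = 8 * 2 = 16

16


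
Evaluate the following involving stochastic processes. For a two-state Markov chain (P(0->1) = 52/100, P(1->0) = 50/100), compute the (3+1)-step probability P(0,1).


P^4 = P^3 * P^1
Computing via matrix multiplication of the transition matrix.
Entry (0,1) of P^4 = 0.5098

0.5098


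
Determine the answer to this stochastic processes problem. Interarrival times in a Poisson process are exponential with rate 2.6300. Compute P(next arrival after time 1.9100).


P(X > t) = exp(-lambda * t)
= exp(-2.6300 * 1.9100)
= exp(-5.0233) = 0.0066

0.0066


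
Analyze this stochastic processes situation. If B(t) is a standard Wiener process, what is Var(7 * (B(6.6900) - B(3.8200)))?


Var(alpha*(B(t)-B(s))) = alpha^2 * (t-s)
= 7^2 * (6.6900 - 3.8200)
= 49 * 2.8700
= 140.6300

140.6300


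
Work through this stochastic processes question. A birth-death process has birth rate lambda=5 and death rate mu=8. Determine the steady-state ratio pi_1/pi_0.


For birth-death process, pi_n/pi_0 = (lambda/mu)^n
= (5/8)^1
= 0.6250

0.6250


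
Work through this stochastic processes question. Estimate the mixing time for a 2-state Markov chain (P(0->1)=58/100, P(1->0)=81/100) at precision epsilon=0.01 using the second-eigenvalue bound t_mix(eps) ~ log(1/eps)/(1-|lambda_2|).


lambda_2 = |1 - p01 - p10| = |1 - 0.5800 - 0.8100| = 0.3900
t_mix ~ log(1/eps)/(1 - |lambda_2|)
= log(100)/(1 - 0.3900) = 4.6052/0.6100
= 7.5495

7.5495


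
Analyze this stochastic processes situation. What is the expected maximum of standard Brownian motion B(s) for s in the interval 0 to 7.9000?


E(max B(s)) = sqrt(2t/pi)
= sqrt(2*7.9000/pi)
= sqrt(5.0293)
= 2.2426

2.2426


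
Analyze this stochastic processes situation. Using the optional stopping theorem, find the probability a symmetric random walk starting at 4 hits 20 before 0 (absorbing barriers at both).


By optional stopping theorem: E(M at tau) = M(0) = 4
P(hit 20)*20 + P(hit 0)*0 = 4
P(hit 20) = (4 - 0)/(20 - 0) = 1/5 = 0.2000

0.2000


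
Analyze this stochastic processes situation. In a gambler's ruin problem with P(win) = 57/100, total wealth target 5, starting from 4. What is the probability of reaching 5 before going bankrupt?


Gambler's ruin formula:
r = q/p = 0.4300/0.5700 = 0.7544
P(win) = (1 - r^i)/(1 - r^N)
= (1 - 0.7544^4)/(1 - 0.7544^5)
= 0.8947

0.8947


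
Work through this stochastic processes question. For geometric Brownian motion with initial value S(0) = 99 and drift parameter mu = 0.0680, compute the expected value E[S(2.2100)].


E[S(t)] = S(0) * exp(mu * t)
= 99 * exp(0.0680 * 2.2100)
= 99 * 1.1622
= 115.0538

115.0538


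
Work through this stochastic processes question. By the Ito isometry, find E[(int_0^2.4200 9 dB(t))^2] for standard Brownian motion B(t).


By Ito isometry: E[(int f dB)^2] = int f^2 dt
= 9^2 * 2.4200
= 81 * 2.4200 = 196.0200

196.0200


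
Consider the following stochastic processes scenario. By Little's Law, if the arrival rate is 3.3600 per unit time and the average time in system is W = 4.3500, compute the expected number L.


Little's Law: L = lambda * W
= 3.3600 * 4.3500
= 14.6160

14.6160


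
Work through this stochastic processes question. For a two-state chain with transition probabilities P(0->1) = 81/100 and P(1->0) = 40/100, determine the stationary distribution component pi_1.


Stationary distribution: pi_0 = p10/(p01+p10), pi_1 = p01/(p01+p10)
p01 = 0.8100, p10 = 0.4000
pi_1 = 0.6694

0.6694


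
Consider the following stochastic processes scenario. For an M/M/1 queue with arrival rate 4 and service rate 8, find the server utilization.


rho = lambda/mu
= 4/8
= 0.5000

0.5000


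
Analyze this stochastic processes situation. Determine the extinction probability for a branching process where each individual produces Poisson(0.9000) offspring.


Since mu = 0.9000 <= 1, extinction probability = 1.

1.0000


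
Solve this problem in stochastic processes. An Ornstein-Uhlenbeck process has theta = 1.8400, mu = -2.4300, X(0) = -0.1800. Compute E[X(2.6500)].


E[X(t)] = mu + (X(0) - mu)*exp(-theta*t)
= -2.4300 + (-0.1800 - -2.4300)*exp(-1.8400*2.6500)
= -2.4300 + 2.2500 * 0.0076
= -2.4128

-2.4128


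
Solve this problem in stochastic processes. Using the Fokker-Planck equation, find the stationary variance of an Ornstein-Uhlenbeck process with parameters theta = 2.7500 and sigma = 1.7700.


Stationary variance = sigma^2 / (2*theta)
= 1.7700^2 / (2*2.7500)
= 3.1329 / 5.5000
= 0.5696

0.5696


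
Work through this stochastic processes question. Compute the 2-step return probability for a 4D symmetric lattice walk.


P(return in 2 steps) = P(reverse first step) = 1/(2d)
= 1/8
= 0.1250

0.1250


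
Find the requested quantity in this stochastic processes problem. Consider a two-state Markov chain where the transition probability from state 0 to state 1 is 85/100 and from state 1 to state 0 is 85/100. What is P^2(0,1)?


Computing P^2 by matrix multiplication.
P = [[0.1500, 0.8500], [0.8500, 0.1500]]
After raising P to the power 2:
P^2(0,1) = 0.2550

0.2550


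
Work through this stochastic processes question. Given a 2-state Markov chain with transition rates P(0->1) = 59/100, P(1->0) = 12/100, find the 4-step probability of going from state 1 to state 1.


Computing P^4 by matrix multiplication.
P = [[0.4100, 0.5900], [0.1200, 0.8800]]
After raising P to the power 4:
P^4(1,1) = 0.8322

0.8322


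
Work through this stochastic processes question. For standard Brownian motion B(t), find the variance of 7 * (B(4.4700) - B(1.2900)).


Var(alpha*(B(t)-B(s))) = alpha^2 * (t-s)
= 7^2 * (4.4700 - 1.2900)
= 49 * 3.1800
= 155.8200

155.8200


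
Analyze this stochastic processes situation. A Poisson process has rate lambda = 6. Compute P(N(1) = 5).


P(N(t)=k) = (lambda*t)^k * exp(-lambda*t) / k!
lambda*t = 6
= 6^5 * exp(-6) / 5!
= 7776 * 0.0025 / 120
= 0.1606

0.1606


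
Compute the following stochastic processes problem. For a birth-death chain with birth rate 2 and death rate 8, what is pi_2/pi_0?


For birth-death process, pi_n/pi_0 = (lambda/mu)^n
= (2/8)^2
= 0.0625

0.0625


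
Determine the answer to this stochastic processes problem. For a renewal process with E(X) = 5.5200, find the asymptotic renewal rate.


Long-run renewal rate = 1/E(X)
= 1/5.5200
= 0.1812

0.1812


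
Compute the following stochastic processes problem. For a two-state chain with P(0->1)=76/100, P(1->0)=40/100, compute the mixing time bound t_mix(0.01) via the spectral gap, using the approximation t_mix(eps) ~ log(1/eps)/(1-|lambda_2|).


lambda_2 = |1 - p01 - p10| = |1 - 0.7600 - 0.4000| = 0.1600
t_mix ~ log(1/eps)/(1 - |lambda_2|)
= log(100)/(1 - 0.1600) = 4.6052/0.8400
= 5.4823

5.4823


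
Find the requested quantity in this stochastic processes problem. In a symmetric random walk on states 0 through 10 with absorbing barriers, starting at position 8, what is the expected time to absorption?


For symmetric RW on 0,...,N with absorbing barriers, E(i) = i*(N-i)
E(8) = 8 * 2 = 16

16


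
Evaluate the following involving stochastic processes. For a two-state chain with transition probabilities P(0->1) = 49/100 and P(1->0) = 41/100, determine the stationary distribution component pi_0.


Stationary distribution: pi_0 = p10/(p01+p10), pi_1 = p01/(p01+p10)
p01 = 0.4900, p10 = 0.4100
pi_0 = 0.4556

0.4556


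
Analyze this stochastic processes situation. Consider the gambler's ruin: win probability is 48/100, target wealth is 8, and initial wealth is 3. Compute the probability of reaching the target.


Gambler's ruin formula:
r = q/p = 0.5200/0.4800 = 1.0833
P(win) = (1 - r^i)/(1 - r^N)
= (1 - 1.0833^3)/(1 - 1.0833^8)
= 0.3025

0.3025


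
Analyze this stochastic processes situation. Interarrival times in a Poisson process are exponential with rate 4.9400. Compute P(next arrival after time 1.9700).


P(X > t) = exp(-lambda * t)
= exp(-4.9400 * 1.9700)
= exp(-9.7318) = 5.9365e-05

5.9365e-05


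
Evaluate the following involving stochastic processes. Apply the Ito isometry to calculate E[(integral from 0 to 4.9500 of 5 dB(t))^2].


By Ito isometry: E[(int f dB)^2] = int f^2 dt
= 5^2 * 4.9500
= 25 * 4.9500 = 123.7500

123.7500


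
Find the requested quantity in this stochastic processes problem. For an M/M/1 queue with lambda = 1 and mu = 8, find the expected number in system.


rho = 1/8 = 0.1250
L = rho/(1-rho)
= 0.1250/0.8750
= 0.1429

0.1429


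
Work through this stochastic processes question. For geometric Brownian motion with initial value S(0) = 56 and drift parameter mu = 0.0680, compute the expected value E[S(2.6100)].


E[S(t)] = S(0) * exp(mu * t)
= 56 * exp(0.0680 * 2.6100)
= 56 * 1.1942
= 66.8754

66.8754


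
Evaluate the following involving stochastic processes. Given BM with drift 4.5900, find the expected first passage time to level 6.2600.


Expected first passage time = a/mu
= 6.2600/4.5900
= 1.3638

1.3638


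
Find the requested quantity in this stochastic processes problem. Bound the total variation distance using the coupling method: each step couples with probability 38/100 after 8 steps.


TV distance bound <= (1-delta)^n
= (1 - 0.3800)^8
= 0.6200^8
= 0.0218

0.0218


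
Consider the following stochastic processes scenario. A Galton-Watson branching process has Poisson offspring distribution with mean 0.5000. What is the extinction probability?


Since mu = 0.5000 <= 1, extinction probability = 1.

1.0000


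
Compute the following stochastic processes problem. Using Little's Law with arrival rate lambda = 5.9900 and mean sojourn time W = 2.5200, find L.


Little's Law: L = lambda * W
= 5.9900 * 2.5200
= 15.0948

15.0948


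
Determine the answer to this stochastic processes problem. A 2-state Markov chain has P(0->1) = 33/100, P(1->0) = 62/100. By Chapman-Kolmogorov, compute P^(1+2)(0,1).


P^3 = P^1 * P^2
Computing via matrix multiplication of the transition matrix.
Entry (0,1) of P^3 = 0.3473

0.3473


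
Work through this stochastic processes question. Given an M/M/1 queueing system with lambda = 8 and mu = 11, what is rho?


rho = lambda/mu
= 8/11
= 0.7273

0.7273


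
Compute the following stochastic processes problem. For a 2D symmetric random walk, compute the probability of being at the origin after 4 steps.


P = C(4,2)^2 / 4^4
= 6^2 / 256
= 36 / 256
= 0.1406

0.1406


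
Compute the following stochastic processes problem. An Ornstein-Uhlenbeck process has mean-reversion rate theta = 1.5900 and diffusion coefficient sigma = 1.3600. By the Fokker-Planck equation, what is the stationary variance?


Stationary variance = sigma^2 / (2*theta)
= 1.3600^2 / (2*1.5900)
= 1.8496 / 3.1800
= 0.5816

0.5816


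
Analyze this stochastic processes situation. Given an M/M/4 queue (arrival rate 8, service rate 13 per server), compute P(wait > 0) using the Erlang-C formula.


a = lambda/mu = 0.6154
rho = a/c = 0.1538
Erlang-C formula applied:
C(c,a) = 0.0038

0.0038


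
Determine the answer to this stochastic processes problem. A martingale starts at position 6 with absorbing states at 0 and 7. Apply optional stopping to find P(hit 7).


By optional stopping theorem: E(M at tau) = M(0) = 6
P(hit 7)*7 + P(hit 0)*0 = 6
P(hit 7) = (6 - 0)/(7 - 0) = 6/7 = 0.8571

0.8571


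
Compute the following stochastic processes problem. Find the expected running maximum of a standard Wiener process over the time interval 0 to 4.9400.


E(max B(s)) = sqrt(2t/pi)
= sqrt(2*4.9400/pi)
= sqrt(3.1449)
= 1.7734

1.7734


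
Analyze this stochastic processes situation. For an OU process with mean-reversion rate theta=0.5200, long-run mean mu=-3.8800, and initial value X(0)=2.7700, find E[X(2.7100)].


E[X(t)] = mu + (X(0) - mu)*exp(-theta*t)
= -3.8800 + (2.7700 - -3.8800)*exp(-0.5200*2.7100)
= -3.8800 + 6.6500 * 0.2443
= -2.2551

-2.2551


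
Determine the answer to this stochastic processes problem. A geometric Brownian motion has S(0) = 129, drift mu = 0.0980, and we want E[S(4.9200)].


E[S(t)] = S(0) * exp(mu * t)
= 129 * exp(0.0980 * 4.9200)
= 129 * 1.6196
= 208.9244

208.9244


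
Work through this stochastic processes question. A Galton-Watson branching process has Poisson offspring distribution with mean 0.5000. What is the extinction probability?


Since mu = 0.5000 <= 1, extinction probability = 1.

1.0000


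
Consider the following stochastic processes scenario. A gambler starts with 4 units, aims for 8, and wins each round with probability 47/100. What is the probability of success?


Gambler's ruin formula:
r = q/p = 0.5300/0.4700 = 1.1277
P(win) = (1 - r^i)/(1 - r^N)
= (1 - 1.1277^4)/(1 - 1.1277^8)
= 0.3821

0.3821


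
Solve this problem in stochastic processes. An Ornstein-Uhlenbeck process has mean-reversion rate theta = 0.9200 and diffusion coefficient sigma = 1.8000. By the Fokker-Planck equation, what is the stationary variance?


Stationary variance = sigma^2 / (2*theta)
= 1.8000^2 / (2*0.9200)
= 3.2400 / 1.8400
= 1.7609

1.7609


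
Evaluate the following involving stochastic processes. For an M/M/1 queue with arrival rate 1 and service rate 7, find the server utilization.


rho = lambda/mu
= 1/7
= 0.1429

0.1429


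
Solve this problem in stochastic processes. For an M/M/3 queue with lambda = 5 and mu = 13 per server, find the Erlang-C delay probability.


a = lambda/mu = 0.3846
rho = a/c = 0.1282
Erlang-C formula applied:
C(c,a) = 0.0074

0.0074


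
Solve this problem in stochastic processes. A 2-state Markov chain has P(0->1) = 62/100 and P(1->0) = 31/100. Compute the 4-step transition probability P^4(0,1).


Computing P^4 by matrix multiplication.
P = [[0.3800, 0.6200], [0.3100, 0.6900]]
After raising P to the power 4:
P^4(0,1) = 0.6667

0.6667


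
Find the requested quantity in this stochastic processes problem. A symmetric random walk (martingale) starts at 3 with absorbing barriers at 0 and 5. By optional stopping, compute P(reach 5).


By optional stopping theorem: E(M at tau) = M(0) = 3
P(hit 5)*5 + P(hit 0)*0 = 3
P(hit 5) = (3 - 0)/(5 - 0) = 3/5 = 0.6000

0.6000


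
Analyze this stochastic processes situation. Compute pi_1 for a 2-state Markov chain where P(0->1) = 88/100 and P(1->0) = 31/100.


Stationary distribution: pi_0 = p10/(p01+p10), pi_1 = p01/(p01+p10)
p01 = 0.8800, p10 = 0.3100
pi_1 = 0.7395

0.7395


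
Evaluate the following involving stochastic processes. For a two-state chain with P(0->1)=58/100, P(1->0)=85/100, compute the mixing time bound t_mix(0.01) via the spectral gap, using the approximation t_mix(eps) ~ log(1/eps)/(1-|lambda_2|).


lambda_2 = |1 - p01 - p10| = |1 - 0.5800 - 0.8500| = 0.4300
t_mix ~ log(1/eps)/(1 - |lambda_2|)
= log(100)/(1 - 0.4300) = 4.6052/0.5700
= 8.0792

8.0792


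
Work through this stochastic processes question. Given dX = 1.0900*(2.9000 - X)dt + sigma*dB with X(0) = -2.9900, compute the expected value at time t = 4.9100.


E[X(t)] = mu + (X(0) - mu)*exp(-theta*t)
= 2.9000 + (-2.9900 - 2.9000)*exp(-1.0900*4.9100)
= 2.9000 + -5.8900 * 0.0047
= 2.8721

2.8721


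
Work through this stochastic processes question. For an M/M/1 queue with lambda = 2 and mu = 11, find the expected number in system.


rho = 2/11 = 0.1818
L = rho/(1-rho)
= 0.1818/0.8182
= 0.2222

0.2222


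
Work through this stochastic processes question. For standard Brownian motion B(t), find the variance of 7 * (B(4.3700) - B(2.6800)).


Var(alpha*(B(t)-B(s))) = alpha^2 * (t-s)
= 7^2 * (4.3700 - 2.6800)
= 49 * 1.6900
= 82.8100

82.8100


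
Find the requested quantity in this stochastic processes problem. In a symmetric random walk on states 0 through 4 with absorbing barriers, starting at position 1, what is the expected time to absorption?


For symmetric RW on 0,...,N with absorbing barriers, E(i) = i*(N-i)
E(1) = 1 * 3 = 3

3


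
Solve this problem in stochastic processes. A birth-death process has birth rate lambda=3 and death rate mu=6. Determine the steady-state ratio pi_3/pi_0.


For birth-death process, pi_n/pi_0 = (lambda/mu)^n
= (3/6)^3
= 0.1250

0.1250


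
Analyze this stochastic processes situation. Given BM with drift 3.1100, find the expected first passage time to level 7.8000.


Expected first passage time = a/mu
= 7.8000/3.1100
= 2.5080

2.5080


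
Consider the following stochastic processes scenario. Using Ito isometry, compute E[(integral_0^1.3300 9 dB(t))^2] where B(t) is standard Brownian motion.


By Ito isometry: E[(int f dB)^2] = int f^2 dt
= 9^2 * 1.3300
= 81 * 1.3300 = 107.7300

107.7300


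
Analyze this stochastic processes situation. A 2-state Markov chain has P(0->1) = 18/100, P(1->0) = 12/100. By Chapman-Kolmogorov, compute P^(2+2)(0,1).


P^4 = P^2 * P^2
Computing via matrix multiplication of the transition matrix.
Entry (0,1) of P^4 = 0.4559

0.4559


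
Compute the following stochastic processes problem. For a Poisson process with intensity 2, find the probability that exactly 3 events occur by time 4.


P(N(t)=k) = (lambda*t)^k * exp(-lambda*t) / k!
lambda*t = 8
= 8^3 * exp(-8) / 3!
= 512 * 3.3546e-04 / 6
= 0.0286

0.0286


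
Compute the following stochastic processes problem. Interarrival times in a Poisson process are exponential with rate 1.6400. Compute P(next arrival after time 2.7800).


P(X > t) = exp(-lambda * t)
= exp(-1.6400 * 2.7800)
= exp(-4.5592) = 0.0105

0.0105


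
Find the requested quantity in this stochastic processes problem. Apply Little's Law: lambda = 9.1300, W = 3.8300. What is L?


Little's Law: L = lambda * W
= 9.1300 * 3.8300
= 34.9679

34.9679
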